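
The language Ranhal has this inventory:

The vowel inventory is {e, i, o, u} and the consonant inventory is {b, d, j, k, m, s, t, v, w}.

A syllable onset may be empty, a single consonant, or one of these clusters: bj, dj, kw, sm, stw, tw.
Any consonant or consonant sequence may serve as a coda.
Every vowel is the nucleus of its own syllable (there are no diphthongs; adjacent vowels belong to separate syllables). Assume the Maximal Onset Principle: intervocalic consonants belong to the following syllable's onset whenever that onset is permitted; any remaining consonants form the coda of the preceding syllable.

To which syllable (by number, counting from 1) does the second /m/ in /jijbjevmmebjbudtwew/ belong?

The vowels are i, e, e, u, e — 5 nuclei, so 5 syllables.
/i…e/ gap (V1→V2): /jbj/ splits as /j/ + /bj/ (/bj/ is the longest suffix that is a licit onset).
/e…e/ gap (V2→V3): /vmm/ splits as /vm/ + /m/ (/m/ is the longest suffix that is a licit onset).
/e…u/ gap (V3→V4): /bjb/ — longest licit onset from the right is /b/, leaving /bj/ as coda.
/u…e/ gap (V4→V5): /dtw/ — longest licit onset from the right is /tw/, leaving /d/ as coda.
Result: jij.bjevm.mebj.bud.twew.
The second /m/ is in the onset of syllable 3 (/mebj/).

3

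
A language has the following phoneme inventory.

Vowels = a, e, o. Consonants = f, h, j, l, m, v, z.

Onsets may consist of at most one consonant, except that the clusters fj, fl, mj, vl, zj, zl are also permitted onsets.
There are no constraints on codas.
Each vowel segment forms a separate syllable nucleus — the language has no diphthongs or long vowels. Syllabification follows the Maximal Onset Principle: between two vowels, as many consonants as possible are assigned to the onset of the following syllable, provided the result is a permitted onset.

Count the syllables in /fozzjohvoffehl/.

Vowels present: o, o, o, e; each is a nucleus, giving 4 syllables.

4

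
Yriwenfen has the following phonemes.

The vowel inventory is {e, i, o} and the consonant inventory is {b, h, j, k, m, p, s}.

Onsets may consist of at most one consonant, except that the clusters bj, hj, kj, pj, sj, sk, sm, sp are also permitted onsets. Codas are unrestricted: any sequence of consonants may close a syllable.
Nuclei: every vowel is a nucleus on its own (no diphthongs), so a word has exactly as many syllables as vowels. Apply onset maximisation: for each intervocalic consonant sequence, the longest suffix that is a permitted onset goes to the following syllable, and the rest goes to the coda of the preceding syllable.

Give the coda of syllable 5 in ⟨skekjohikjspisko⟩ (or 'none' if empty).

none

Vowels present: e, o, i, i, o; each is a nucleus, giving 5 syllables.
Between /e/ (V1) and /o/ (V2): cluster /kj/ — /kj/ is itself a permitted onset, so the whole cluster goes right; preceding coda = ∅.
Between /o/ (V2) and /i/ (V3): just /h/ — single C goes to the following onset.
Between /i/ (V3) and /i/ (V4): /kjsp/; trying suffixes from longest down, /sp/ is the first permitted one, so coda /kj/ | onset /sp/.
Between /i/ (V4) and /o/ (V5): /sk/ — entire cluster is a permitted onset → onset /sk/, coda ∅.
Putting it together: ske.kjo.hikj.spi.sko.
Syllable 5 is /sko/: onset /sk/, nucleus /o/, coda ∅.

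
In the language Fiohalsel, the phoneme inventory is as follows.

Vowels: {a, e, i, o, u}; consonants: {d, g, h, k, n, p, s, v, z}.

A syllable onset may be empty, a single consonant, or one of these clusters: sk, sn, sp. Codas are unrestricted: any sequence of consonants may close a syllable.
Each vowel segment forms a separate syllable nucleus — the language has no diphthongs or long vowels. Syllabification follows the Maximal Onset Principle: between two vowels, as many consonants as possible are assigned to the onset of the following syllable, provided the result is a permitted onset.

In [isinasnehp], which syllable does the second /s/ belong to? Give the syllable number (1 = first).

Vowels present: i, i, a, e; each is a nucleus, giving 4 syllables.
σ1/σ2 boundary: just /s/ — single C goes to the following onset.
σ2/σ3 boundary: /n/ → onset of the next syllable (single consonants are always licit onsets).
σ3/σ4 boundary: /sn/ is a licit onset in full, so it all attaches to the next syllable.
Putting it together: i.si.na.snehp.
The second /s/ is in the onset of syllable 4 (/snehp/).

4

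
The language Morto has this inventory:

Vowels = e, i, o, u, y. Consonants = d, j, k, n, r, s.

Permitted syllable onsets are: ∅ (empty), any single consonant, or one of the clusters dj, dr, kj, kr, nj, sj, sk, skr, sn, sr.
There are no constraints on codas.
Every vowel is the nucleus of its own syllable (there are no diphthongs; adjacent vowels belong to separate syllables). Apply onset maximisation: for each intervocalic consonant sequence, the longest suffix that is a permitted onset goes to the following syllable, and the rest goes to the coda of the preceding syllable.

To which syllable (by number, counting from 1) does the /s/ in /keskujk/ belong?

The vowels are e, u — 2 nuclei, so 2 syllables.
/e…u/ gap (V1→V2): /sk/ — entire cluster is a permitted onset → onset /sk/, coda ∅.
Syllabification: ke.skujk.
The /s/ is in the onset of syllable 2 (/skujk/).

2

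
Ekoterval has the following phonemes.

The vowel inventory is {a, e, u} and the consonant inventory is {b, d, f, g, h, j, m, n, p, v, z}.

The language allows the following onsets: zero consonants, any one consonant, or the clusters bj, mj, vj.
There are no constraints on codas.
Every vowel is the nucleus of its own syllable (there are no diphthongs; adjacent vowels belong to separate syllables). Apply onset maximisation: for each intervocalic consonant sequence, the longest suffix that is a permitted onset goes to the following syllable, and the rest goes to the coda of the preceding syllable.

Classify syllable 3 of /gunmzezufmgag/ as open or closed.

Vowels present: u, e, u, a; each is a nucleus, giving 4 syllables.
Between /u/ (V1) and /e/ (V2): cluster /nmz/ — the longest permitted-onset suffix is /z/; onset = /z/, preceding coda = /nm/.
Between /e/ (V2) and /u/ (V3): /z/ → onset of the next syllable (single consonants are always licit onsets).
Between /u/ (V3) and /a/ (V4): /fmg/; trying suffixes from longest down, /g/ is the first permitted one, so coda /fm/ | onset /g/.
Syllabification: gunm.ze.zufm.gag.
Syllable 3 is /zufm/ with coda /fm/, so it is closed.

closed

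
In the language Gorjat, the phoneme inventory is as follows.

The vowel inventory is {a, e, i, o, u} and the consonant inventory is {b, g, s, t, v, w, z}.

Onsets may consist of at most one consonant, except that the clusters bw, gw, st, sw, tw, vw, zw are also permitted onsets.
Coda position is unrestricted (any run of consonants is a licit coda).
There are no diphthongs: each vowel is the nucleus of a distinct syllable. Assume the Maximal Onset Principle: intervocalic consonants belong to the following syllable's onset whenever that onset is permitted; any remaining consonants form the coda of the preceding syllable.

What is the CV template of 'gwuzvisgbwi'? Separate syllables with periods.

CCVC.CVCC.CCV

Nuclei (vowels): u, i, i → 3 syllables.
Between /u/ (V1) and /i/ (V2): /zv/ splits as /z/ + /v/ (/v/ is the longest suffix that is a licit onset).
Between /i/ (V2) and /i/ (V3): /sgbw/; trying suffixes from longest down, /bw/ is the first permitted one, so coda /sg/ | onset /bw/.
So the parse is gwuz.visg.bwi.
Mapping each syllable to C/V: /gwuz/ → CCVC, /visg/ → CVCC, /bwi/ → CCV.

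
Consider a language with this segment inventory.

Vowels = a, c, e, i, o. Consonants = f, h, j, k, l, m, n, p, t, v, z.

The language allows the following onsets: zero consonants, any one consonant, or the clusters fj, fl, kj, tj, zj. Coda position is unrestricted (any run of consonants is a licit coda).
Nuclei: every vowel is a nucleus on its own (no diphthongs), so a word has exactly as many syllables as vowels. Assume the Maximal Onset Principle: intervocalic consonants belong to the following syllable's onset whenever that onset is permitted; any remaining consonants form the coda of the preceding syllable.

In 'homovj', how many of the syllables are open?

1

Nuclei (vowels): o, o → 2 syllables.
/o…o/ gap (V1→V2): /m/ is a single consonant, so it becomes the next onset.
Result: ho.movj.
Classifying each syllable: /ho/ (open), /movj/ (closed).
Open syllables: 1.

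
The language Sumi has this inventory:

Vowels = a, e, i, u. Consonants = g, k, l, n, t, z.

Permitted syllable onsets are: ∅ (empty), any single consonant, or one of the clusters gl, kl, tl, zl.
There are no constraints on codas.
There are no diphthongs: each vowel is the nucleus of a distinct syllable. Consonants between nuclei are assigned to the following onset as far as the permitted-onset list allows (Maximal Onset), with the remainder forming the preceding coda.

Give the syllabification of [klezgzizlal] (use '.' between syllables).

klezg.zi.zlal

Vowels present: e, i, a; each is a nucleus, giving 3 syllables.
Between /e/ (V1) and /i/ (V2): cluster /zgz/ — the longest permitted-onset suffix is /z/; onset = /z/, preceding coda = /zg/.
Between /i/ (V2) and /a/ (V3): /zl/ is a licit onset in full, so it all attaches to the next syllable.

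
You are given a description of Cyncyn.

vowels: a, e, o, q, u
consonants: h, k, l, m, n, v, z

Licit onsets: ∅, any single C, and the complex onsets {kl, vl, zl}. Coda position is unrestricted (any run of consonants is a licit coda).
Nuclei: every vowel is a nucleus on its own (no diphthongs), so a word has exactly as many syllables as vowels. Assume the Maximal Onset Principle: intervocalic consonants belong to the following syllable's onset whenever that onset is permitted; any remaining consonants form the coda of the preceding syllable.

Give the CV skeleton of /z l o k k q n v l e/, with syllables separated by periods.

CCVC.CVC.CCV

Nuclei (vowels): o, q, e → 3 syllables.
/o…q/ gap (V1→V2): /kk/; trying suffixes from longest down, /k/ is the first permitted one, so coda /k/ | onset /k/.
/q…e/ gap (V2→V3): /nvl/; trying suffixes from longest down, /vl/ is the first permitted one, so coda /n/ | onset /vl/.
Result: zlok.kqn.vle.
Mapping each syllable to C/V: /zlok/ → CCVC, /kqn/ → CVC, /vle/ → CCV.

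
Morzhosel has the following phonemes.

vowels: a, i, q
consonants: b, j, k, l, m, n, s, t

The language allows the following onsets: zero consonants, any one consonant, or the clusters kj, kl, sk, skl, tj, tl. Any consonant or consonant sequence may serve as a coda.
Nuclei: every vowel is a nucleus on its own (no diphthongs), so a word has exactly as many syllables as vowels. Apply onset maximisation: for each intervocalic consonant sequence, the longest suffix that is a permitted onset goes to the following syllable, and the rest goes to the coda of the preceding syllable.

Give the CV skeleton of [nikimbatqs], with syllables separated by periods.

CV.CVC.CV.CVC

Vowels present: i, i, a, q; each is a nucleus, giving 4 syllables.
V1 /i/ – V2 /i/: just /k/ — single C goes to the following onset.
V2 /i/ – V3 /a/: /mb/ — longest licit onset from the right is /b/, leaving /m/ as coda.
V3 /a/ – V4 /q/: just /t/ — single C goes to the following onset.
Putting it together: ni.kim.ba.tqs.
Mapping each syllable to C/V: /ni/ → CV, /kim/ → CVC, /ba/ → CV, /tqs/ → CVC.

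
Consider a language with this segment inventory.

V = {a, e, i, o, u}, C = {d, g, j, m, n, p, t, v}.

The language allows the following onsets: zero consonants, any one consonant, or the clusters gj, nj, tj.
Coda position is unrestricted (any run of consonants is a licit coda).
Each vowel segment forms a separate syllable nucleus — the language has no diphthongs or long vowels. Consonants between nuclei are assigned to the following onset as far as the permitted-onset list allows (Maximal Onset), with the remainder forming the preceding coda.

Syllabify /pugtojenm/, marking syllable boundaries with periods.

Vowels present: u, o, e; each is a nucleus, giving 3 syllables.
V1 /u/ – V2 /o/: /gt/; trying suffixes from longest down, /t/ is the first permitted one, so coda /g/ | onset /t/.
V2 /o/ – V3 /e/: /j/ is a single consonant, so it becomes the next onset.

pug.to.jenm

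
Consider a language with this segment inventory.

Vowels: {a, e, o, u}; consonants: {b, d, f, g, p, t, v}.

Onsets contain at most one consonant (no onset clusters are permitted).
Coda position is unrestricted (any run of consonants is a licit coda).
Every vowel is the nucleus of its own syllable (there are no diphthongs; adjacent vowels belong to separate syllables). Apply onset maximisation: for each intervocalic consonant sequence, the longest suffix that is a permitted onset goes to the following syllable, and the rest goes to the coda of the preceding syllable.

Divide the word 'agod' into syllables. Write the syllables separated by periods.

The vowels are a, o — 2 nuclei, so 2 syllables.
σ1/σ2 boundary: /g/ → onset of the next syllable (single consonants are always licit onsets).

a.god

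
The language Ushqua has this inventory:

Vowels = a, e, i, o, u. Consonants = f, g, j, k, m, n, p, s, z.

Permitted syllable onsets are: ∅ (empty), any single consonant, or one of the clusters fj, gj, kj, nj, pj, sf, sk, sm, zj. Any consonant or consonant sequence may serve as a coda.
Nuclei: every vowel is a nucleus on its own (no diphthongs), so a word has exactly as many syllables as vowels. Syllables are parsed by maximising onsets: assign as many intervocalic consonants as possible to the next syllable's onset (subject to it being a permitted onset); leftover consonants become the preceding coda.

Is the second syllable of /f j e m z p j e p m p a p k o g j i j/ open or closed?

Vowels present: e, e, a, o, i; each is a nucleus, giving 5 syllables.
/e…e/ gap (V1→V2): /mzpj/ splits as /mz/ + /pj/ (/pj/ is the longest suffix that is a licit onset).
/e…a/ gap (V2→V3): /pmp/ splits as /pm/ + /p/ (/p/ is the longest suffix that is a licit onset).
/a…o/ gap (V3→V4): /pk/ splits as /p/ + /k/ (/k/ is the longest suffix that is a licit onset).
/o…i/ gap (V4→V5): cluster /gj/ — /gj/ is itself a permitted onset, so the whole cluster goes right; preceding coda = ∅.
Putting it together: fjemz.pjepm.pap.ko.gjij.
Syllable 2 is /pjepm/ with coda /pm/, so it is closed.

closed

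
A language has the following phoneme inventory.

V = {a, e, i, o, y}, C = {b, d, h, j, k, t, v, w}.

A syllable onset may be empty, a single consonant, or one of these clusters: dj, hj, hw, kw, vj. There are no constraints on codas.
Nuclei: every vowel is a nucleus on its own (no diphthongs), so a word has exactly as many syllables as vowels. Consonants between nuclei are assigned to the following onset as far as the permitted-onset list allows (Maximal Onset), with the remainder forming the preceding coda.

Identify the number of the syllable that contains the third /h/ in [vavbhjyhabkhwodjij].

4

Nuclei (vowels): a, y, a, o, i → 5 syllables.
V1 /a/ – V2 /y/: cluster /vbhj/ — the longest permitted-onset suffix is /hj/; onset = /hj/, preceding coda = /vb/.
V2 /y/ – V3 /a/: /h/ → onset of the next syllable (single consonants are always licit onsets).
V3 /a/ – V4 /o/: /bkhw/ splits as /bk/ + /hw/ (/hw/ is the longest suffix that is a licit onset).
V4 /o/ – V5 /i/: /dj/ is a licit onset in full, so it all attaches to the next syllable.
Putting it together: vavb.hjy.habk.hwo.djij.
The third /h/ is in the onset of syllable 4 (/hwo/).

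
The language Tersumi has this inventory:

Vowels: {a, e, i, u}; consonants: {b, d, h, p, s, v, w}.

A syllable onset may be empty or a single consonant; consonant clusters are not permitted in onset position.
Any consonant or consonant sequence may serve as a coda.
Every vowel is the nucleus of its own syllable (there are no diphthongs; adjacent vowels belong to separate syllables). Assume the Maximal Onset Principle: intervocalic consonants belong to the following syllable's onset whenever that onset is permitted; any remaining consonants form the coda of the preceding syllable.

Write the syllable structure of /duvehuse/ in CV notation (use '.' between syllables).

CV.CV.CV.CV

Vowels present: u, e, u, e; each is a nucleus, giving 4 syllables.
Between /u/ (V1) and /e/ (V2): /v/ is a single consonant, so it becomes the next onset.
Between /e/ (V2) and /u/ (V3): just /h/ — single C goes to the following onset.
Between /u/ (V3) and /e/ (V4): just /s/ — single C goes to the following onset.
So the parse is du.ve.hu.se.
Mapping each syllable to C/V: /du/ → CV, /ve/ → CV, /hu/ → CV, /se/ → CV.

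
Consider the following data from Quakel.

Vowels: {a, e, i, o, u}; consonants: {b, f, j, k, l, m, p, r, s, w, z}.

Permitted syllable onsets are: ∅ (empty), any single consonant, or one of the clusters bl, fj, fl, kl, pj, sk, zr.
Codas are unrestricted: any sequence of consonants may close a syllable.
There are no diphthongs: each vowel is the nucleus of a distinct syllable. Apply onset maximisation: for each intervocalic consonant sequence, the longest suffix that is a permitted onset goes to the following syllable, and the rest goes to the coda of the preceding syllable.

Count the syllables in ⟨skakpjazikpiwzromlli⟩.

6

Nuclei (vowels): a, a, i, i, o, i → 6 syllables.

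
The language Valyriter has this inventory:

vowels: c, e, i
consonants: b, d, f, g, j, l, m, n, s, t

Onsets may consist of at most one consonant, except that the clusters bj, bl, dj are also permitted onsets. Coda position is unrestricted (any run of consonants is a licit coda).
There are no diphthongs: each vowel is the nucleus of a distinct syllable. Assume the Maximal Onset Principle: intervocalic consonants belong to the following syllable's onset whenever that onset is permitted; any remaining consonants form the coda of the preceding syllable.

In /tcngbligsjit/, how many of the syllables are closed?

Vowels present: c, i, i; each is a nucleus, giving 3 syllables.
σ1/σ2 boundary: /ngbl/ splits as /ng/ + /bl/ (/bl/ is the longest suffix that is a licit onset).
σ2/σ3 boundary: /gsj/ splits as /gs/ + /j/ (/j/ is the longest suffix that is a licit onset).
So the parse is tcng.bligs.jit.
Classifying each syllable: /tcng/ (closed), /bligs/ (closed), /jit/ (closed).
Closed syllables: 3.

3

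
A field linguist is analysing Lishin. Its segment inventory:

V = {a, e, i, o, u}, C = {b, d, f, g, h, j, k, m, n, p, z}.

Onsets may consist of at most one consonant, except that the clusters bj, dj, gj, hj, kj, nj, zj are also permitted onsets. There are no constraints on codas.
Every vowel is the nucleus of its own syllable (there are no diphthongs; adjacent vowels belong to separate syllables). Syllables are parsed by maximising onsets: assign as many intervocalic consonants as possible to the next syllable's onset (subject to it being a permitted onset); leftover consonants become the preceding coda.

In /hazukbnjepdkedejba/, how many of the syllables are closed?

Nuclei (vowels): a, u, e, e, e, a → 6 syllables.
V1 /a/ – V2 /u/: just /z/ — single C goes to the following onset.
V2 /u/ – V3 /e/: /kbnj/; trying suffixes from longest down, /nj/ is the first permitted one, so coda /kb/ | onset /nj/.
V3 /e/ – V4 /e/: /pdk/; trying suffixes from longest down, /k/ is the first permitted one, so coda /pd/ | onset /k/.
V4 /e/ – V5 /e/: /d/ → onset of the next syllable (single consonants are always licit onsets).
V5 /e/ – V6 /a/: /jb/ splits as /j/ + /b/ (/b/ is the longest suffix that is a licit onset).
Syllabification: ha.zukb.njepd.ke.dej.ba.
Classifying each syllable: /ha/ (open), /zukb/ (closed), /njepd/ (closed), /ke/ (open), /dej/ (closed), /ba/ (open).
Closed syllables: 3.

3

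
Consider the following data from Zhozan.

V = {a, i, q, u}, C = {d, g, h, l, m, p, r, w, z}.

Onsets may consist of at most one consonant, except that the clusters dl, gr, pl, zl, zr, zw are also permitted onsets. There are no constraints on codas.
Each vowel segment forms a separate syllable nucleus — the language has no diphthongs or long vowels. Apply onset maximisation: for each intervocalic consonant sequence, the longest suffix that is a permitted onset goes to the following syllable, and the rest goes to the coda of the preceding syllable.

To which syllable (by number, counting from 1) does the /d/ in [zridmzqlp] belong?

The vowels are i, q — 2 nuclei, so 2 syllables.
V1 /i/ – V2 /q/: /dmz/ splits as /dm/ + /z/ (/z/ is the longest suffix that is a licit onset).
So the parse is zridm.zqlp.
The /d/ is in the coda of syllable 1 (/zridm/).

1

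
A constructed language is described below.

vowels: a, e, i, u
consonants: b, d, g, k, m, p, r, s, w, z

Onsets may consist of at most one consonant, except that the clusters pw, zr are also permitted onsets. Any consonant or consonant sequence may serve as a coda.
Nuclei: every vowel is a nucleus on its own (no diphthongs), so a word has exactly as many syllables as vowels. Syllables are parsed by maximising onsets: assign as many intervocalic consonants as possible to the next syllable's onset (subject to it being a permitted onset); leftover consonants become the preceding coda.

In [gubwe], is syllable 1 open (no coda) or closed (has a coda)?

Vowels present: u, e; each is a nucleus, giving 2 syllables.
σ1/σ2 boundary: /bw/ splits as /b/ + /w/ (/w/ is the longest suffix that is a licit onset).
So the parse is gub.we.
Syllable 1 is /gub/ with coda /b/, so it is closed.

closed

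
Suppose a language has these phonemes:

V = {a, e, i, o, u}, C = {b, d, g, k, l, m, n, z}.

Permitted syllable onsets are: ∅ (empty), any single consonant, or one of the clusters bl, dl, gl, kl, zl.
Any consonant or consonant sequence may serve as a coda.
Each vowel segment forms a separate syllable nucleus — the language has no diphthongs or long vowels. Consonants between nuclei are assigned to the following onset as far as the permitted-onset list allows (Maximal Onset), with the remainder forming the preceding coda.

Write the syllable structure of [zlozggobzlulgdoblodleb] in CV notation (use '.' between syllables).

CCVCC.CVC.CCVCC.CV.CCV.CCVC

Vowels present: o, o, u, o, o, e; each is a nucleus, giving 6 syllables.
Between /o/ (V1) and /o/ (V2): /zgg/; trying suffixes from longest down, /g/ is the first permitted one, so coda /zg/ | onset /g/.
Between /o/ (V2) and /u/ (V3): /bzl/; trying suffixes from longest down, /zl/ is the first permitted one, so coda /b/ | onset /zl/.
Between /u/ (V3) and /o/ (V4): /lgd/; trying suffixes from longest down, /d/ is the first permitted one, so coda /lg/ | onset /d/.
Between /o/ (V4) and /o/ (V5): cluster /bl/ — /bl/ is itself a permitted onset, so the whole cluster goes right; preceding coda = ∅.
Between /o/ (V5) and /e/ (V6): /dl/ is a licit onset in full, so it all attaches to the next syllable.
So the parse is zlozg.gob.zlulg.do.blo.dleb.
Mapping each syllable to C/V: /zlozg/ → CCVCC, /gob/ → CVC, /zlulg/ → CCVCC, /do/ → CV, /blo/ → CCV, /dleb/ → CCVC.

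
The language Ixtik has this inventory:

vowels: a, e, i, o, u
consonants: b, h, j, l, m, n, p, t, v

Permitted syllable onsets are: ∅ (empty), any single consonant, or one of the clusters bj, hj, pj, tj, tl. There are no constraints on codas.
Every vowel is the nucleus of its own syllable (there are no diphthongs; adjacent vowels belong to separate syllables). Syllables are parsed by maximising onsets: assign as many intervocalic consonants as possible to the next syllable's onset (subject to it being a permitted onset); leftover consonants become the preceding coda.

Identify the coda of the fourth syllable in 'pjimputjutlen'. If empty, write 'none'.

Vowels present: i, u, u, e; each is a nucleus, giving 4 syllables.
Between /i/ (V1) and /u/ (V2): cluster /mp/ — the longest permitted-onset suffix is /p/; onset = /p/, preceding coda = /m/.
Between /u/ (V2) and /u/ (V3): /tj/ — entire cluster is a permitted onset → onset /tj/, coda ∅.
Between /u/ (V3) and /e/ (V4): cluster /tl/ — /tl/ is itself a permitted onset, so the whole cluster goes right; preceding coda = ∅.
So the parse is pjim.pu.tju.tlen.
Syllable 4 is /tlen/: onset /tl/, nucleus /e/, coda /n/.

n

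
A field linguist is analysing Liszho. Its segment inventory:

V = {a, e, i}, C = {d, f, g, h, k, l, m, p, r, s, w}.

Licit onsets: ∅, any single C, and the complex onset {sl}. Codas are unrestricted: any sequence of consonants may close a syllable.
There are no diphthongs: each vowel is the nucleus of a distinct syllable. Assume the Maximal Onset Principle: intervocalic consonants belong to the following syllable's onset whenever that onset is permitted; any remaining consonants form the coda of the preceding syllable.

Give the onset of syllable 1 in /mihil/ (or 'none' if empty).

m

Nuclei (vowels): i, i → 2 syllables.
σ1/σ2 boundary: just /h/ — single C goes to the following onset.
Result: mi.hil.
Syllable 1 is /mi/: onset /m/, nucleus /i/, coda ∅.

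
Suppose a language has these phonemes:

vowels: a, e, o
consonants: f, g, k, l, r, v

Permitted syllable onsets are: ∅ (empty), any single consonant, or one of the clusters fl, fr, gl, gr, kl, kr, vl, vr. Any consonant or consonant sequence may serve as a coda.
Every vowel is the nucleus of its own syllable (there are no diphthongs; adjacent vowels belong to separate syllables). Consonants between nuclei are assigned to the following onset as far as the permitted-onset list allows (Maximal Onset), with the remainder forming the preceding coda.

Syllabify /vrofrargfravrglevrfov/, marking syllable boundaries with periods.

vro.frarg.fravr.glevr.fov

Vowels present: o, a, a, e, o; each is a nucleus, giving 5 syllables.
σ1/σ2 boundary: /fr/ — entire cluster is a permitted onset → onset /fr/, coda ∅.
σ2/σ3 boundary: /rgfr/ splits as /rg/ + /fr/ (/fr/ is the longest suffix that is a licit onset).
σ3/σ4 boundary: cluster /vrgl/ — the longest permitted-onset suffix is /gl/; onset = /gl/, preceding coda = /vr/.
σ4/σ5 boundary: cluster /vrf/ — the longest permitted-onset suffix is /f/; onset = /f/, preceding coda = /vr/.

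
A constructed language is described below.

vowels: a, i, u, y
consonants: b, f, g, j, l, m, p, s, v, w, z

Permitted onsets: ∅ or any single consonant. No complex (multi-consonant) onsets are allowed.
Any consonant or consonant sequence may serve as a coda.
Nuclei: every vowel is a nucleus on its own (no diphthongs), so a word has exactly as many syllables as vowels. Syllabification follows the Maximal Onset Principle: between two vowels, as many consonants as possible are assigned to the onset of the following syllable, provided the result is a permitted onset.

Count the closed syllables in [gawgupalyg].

2

Nuclei (vowels): a, u, a, y → 4 syllables.
/a…u/ gap (V1→V2): /wg/ — longest licit onset from the right is /g/, leaving /w/ as coda.
/u…a/ gap (V2→V3): /p/ → onset of the next syllable (single consonants are always licit onsets).
/a…y/ gap (V3→V4): just /l/ — single C goes to the following onset.
Syllabification: gaw.gu.pa.lyg.
Classifying each syllable: /gaw/ (closed), /gu/ (open), /pa/ (open), /lyg/ (closed).
Closed syllables: 2.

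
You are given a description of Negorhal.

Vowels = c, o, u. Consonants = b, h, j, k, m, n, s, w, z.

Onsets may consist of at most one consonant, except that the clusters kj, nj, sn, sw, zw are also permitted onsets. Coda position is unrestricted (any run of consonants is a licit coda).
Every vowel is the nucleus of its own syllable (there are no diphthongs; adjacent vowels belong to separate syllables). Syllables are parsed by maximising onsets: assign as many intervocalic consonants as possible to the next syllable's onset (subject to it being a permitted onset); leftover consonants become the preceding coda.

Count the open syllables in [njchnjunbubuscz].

Nuclei (vowels): c, u, u, u, c → 5 syllables.
σ1/σ2 boundary: cluster /hnj/ — the longest permitted-onset suffix is /nj/; onset = /nj/, preceding coda = /h/.
σ2/σ3 boundary: cluster /nb/ — the longest permitted-onset suffix is /b/; onset = /b/, preceding coda = /n/.
σ3/σ4 boundary: just /b/ — single C goes to the following onset.
σ4/σ5 boundary: /s/ is a single consonant, so it becomes the next onset.
Result: njch.njun.bu.bu.scz.
Classifying each syllable: /njch/ (closed), /njun/ (closed), /bu/ (open), /bu/ (open), /scz/ (closed).
Open syllables: 2.

2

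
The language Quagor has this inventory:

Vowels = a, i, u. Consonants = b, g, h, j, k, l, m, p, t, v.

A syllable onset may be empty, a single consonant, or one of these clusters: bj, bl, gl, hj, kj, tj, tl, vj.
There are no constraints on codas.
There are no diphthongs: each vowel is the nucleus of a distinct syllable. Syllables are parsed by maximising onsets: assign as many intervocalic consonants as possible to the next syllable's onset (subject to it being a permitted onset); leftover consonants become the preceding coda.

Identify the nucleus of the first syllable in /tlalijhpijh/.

a

Nuclei (vowels): a, i, i → 3 syllables.
The first nucleus (vowel 1 from the left) is /a/.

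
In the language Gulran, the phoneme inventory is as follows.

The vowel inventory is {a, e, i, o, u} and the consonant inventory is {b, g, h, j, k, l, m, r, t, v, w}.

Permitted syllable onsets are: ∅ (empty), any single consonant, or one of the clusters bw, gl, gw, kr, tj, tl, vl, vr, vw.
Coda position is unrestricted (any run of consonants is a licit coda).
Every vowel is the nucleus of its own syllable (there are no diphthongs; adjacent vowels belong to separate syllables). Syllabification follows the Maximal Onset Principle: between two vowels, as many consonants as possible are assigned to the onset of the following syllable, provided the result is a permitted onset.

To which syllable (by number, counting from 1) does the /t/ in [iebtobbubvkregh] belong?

Vowels present: i, e, o, u, e; each is a nucleus, giving 5 syllables.
σ1/σ2 boundary: no consonants, so the boundary falls immediately after /i/.
σ2/σ3 boundary: /bt/ splits as /b/ + /t/ (/t/ is the longest suffix that is a licit onset).
σ3/σ4 boundary: /bb/ splits as /b/ + /b/ (/b/ is the longest suffix that is a licit onset).
σ4/σ5 boundary: /bvkr/ — longest licit onset from the right is /kr/, leaving /bv/ as coda.
So the parse is i.eb.tob.bubv.kregh.
The /t/ is in the onset of syllable 3 (/tob/).

3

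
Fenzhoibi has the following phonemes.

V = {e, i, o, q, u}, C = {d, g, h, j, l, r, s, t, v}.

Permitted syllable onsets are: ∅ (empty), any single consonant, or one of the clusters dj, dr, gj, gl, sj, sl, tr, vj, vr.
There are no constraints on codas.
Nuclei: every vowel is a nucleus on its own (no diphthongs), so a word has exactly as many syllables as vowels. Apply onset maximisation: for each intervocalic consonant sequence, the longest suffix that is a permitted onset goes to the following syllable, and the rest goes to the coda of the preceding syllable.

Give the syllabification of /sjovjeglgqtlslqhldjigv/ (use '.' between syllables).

Vowels present: o, e, q, q, i; each is a nucleus, giving 5 syllables.
V1 /o/ – V2 /e/: /vj/ is a licit onset in full, so it all attaches to the next syllable.
V2 /e/ – V3 /q/: /glg/ — longest licit onset from the right is /g/, leaving /gl/ as coda.
V3 /q/ – V4 /q/: /tlsl/; trying suffixes from longest down, /sl/ is the first permitted one, so coda /tl/ | onset /sl/.
V4 /q/ – V5 /i/: /hldj/ — longest licit onset from the right is /dj/, leaving /hl/ as coda.

sjo.vjegl.gqtl.slqhl.djigv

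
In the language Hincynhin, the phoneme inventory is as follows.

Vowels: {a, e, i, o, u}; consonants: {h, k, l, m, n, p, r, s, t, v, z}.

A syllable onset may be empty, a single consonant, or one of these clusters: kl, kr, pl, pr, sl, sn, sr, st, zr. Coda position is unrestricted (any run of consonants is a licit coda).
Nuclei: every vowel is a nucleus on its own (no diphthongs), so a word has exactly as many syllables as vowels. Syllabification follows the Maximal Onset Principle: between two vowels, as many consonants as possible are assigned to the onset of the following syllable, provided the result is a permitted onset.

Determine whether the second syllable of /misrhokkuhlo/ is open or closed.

closed

Nuclei (vowels): i, o, u, o → 4 syllables.
V1 /i/ – V2 /o/: cluster /srh/ — the longest permitted-onset suffix is /h/; onset = /h/, preceding coda = /sr/.
V2 /o/ – V3 /u/: cluster /kk/ — the longest permitted-onset suffix is /k/; onset = /k/, preceding coda = /k/.
V3 /u/ – V4 /o/: cluster /hl/ — the longest permitted-onset suffix is /l/; onset = /l/, preceding coda = /h/.
So the parse is misr.hok.kuh.lo.
Syllable 2 is /hok/ with coda /k/, so it is closed.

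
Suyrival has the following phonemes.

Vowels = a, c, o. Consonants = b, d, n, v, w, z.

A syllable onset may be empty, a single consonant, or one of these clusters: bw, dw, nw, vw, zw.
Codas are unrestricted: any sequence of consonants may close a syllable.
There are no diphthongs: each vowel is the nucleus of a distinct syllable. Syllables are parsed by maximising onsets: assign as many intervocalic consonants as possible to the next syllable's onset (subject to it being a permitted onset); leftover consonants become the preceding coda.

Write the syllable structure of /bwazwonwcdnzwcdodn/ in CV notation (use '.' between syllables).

CCV.CCV.CCVCC.CCV.CVCC

Vowels present: a, o, c, c, o; each is a nucleus, giving 5 syllables.
/a…o/ gap (V1→V2): /zw/ is a licit onset in full, so it all attaches to the next syllable.
/o…c/ gap (V2→V3): /nw/ — entire cluster is a permitted onset → onset /nw/, coda ∅.
/c…c/ gap (V3→V4): /dnzw/ splits as /dn/ + /zw/ (/zw/ is the longest suffix that is a licit onset).
/c…o/ gap (V4→V5): just /d/ — single C goes to the following onset.
Putting it together: bwa.zwo.nwcdn.zwc.dodn.
Mapping each syllable to C/V: /bwa/ → CCV, /zwo/ → CCV, /nwcdn/ → CCVCC, /zwc/ → CCV, /dodn/ → CVCC.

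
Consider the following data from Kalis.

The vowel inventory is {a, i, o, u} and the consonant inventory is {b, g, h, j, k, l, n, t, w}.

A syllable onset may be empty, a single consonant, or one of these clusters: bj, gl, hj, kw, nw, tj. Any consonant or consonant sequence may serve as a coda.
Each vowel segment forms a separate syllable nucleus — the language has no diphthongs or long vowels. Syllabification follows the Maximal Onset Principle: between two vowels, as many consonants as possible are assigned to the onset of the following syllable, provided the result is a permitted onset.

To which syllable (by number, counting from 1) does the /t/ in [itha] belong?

Nuclei (vowels): i, a → 2 syllables.
σ1/σ2 boundary: /th/ splits as /t/ + /h/ (/h/ is the longest suffix that is a licit onset).
Syllabification: it.ha.
The /t/ is in the coda of syllable 1 (/it/).

1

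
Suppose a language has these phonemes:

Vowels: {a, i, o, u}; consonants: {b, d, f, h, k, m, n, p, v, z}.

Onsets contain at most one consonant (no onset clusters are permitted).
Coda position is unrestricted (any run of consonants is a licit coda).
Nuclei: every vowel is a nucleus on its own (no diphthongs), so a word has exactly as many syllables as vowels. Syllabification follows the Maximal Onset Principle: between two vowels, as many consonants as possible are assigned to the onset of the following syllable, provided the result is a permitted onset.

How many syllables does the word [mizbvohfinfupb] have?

4

The vowels are i, o, i, u — 4 nuclei, so 4 syllables.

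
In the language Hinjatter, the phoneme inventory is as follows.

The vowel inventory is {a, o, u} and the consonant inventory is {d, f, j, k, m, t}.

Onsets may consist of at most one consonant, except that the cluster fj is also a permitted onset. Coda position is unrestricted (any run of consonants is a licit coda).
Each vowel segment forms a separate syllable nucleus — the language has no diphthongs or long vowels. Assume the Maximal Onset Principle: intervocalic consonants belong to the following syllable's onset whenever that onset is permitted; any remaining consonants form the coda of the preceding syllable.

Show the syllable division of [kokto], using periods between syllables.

kok.to

Vowels present: o, o; each is a nucleus, giving 2 syllables.
/o…o/ gap (V1→V2): /kt/ — longest licit onset from the right is /t/, leaving /k/ as coda.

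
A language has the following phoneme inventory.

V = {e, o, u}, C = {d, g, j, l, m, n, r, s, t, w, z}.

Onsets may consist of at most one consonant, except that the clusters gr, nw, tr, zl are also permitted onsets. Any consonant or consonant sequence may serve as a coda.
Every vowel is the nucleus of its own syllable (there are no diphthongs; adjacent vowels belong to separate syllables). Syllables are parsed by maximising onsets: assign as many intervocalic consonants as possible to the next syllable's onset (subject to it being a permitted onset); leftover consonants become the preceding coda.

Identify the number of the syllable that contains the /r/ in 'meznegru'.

Nuclei (vowels): e, e, u → 3 syllables.
V1 /e/ – V2 /e/: /zn/ splits as /z/ + /n/ (/n/ is the longest suffix that is a licit onset).
V2 /e/ – V3 /u/: /gr/ is a licit onset in full, so it all attaches to the next syllable.
Syllabification: mez.ne.gru.
The /r/ is in the onset of syllable 3 (/gru/).

3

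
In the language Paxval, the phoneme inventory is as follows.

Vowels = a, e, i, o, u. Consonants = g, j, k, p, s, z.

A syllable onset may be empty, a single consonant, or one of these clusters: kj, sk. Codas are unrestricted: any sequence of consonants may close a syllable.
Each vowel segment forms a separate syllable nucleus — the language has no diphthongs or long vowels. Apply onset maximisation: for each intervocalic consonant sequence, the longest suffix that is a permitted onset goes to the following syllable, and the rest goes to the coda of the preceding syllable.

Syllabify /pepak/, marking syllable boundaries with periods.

Vowels present: e, a; each is a nucleus, giving 2 syllables.
V1 /e/ – V2 /a/: just /p/ — single C goes to the following onset.

pe.pak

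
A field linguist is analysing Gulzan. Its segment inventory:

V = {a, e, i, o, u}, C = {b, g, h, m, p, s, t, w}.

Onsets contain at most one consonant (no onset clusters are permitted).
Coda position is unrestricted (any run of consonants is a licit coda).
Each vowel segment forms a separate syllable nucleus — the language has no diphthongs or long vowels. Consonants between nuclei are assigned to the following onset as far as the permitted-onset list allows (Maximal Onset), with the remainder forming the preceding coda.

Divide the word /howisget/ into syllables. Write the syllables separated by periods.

ho.wis.get

The vowels are o, i, e — 3 nuclei, so 3 syllables.
Between /o/ (V1) and /i/ (V2): just /w/ — single C goes to the following onset.
Between /i/ (V2) and /e/ (V3): cluster /sg/ — the longest permitted-onset suffix is /g/; onset = /g/, preceding coda = /s/.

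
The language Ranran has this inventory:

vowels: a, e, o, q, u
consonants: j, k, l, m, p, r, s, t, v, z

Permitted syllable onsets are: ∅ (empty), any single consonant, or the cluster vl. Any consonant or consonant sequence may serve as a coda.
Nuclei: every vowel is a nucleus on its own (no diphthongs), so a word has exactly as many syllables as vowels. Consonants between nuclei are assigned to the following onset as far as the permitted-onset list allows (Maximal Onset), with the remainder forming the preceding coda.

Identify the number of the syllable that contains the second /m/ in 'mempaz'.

1

Nuclei (vowels): e, a → 2 syllables.
/e…a/ gap (V1→V2): /mp/; trying suffixes from longest down, /p/ is the first permitted one, so coda /m/ | onset /p/.
So the parse is mem.paz.
The second /m/ is in the coda of syllable 1 (/mem/).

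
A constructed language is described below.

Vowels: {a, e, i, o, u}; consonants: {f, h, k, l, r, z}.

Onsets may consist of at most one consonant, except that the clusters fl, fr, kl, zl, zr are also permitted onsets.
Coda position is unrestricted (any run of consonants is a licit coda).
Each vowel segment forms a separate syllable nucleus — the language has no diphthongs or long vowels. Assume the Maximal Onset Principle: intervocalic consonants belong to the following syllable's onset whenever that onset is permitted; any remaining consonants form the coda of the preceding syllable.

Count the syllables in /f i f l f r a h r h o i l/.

4

The vowels are i, a, o, i — 4 nuclei, so 4 syllables.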